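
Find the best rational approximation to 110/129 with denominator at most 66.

Expand x = 110/129 as a continued fraction with the Euclidean algorithm:
  110 = 0*129 + 110, so a_0 = 0.
  129 = 1*110 + 19, so a_1 = 1.
  110 = 5*19 + 15, so a_2 = 5.
  19 = 1*15 + 4, so a_3 = 1.
  15 = 3*4 + 3, so a_4 = 3.
  4 = 1*3 + 1, so a_5 = 1.
  3 = 3*1 + 0, so a_6 = 3.
so x = [0; 1, 5, 1, 3, 1, 3].
Convergents (p_i = a_i*p_{i-1} + p_{i-2}, q_i = a_i*q_{i-1} + q_{i-2} with p_{-2}=0, p_{-1}=1, q_{-2}=1, q_{-1}=0), until the denominator exceeds 66:
  i=0: a_0=0, p_0 = 0*1 + 0 = 0, q_0 = 0*0 + 1 = 1.
  i=1: a_1=1, p_1 = 1*0 + 1 = 1, q_1 = 1*1 + 0 = 1.
  i=2: a_2=5, p_2 = 5*1 + 0 = 5, q_2 = 5*1 + 1 = 6.
  i=3: a_3=1, p_3 = 1*5 + 1 = 6, q_3 = 1*6 + 1 = 7.
  i=4: a_4=3, p_4 = 3*6 + 5 = 23, q_4 = 3*7 + 6 = 27.
  i=5: a_5=1, p_5 = 1*23 + 6 = 29, q_5 = 1*27 + 7 = 34.
  i=6: a_6=3, p_6 = 3*29 + 23 = 110, q_6 = 3*34 + 27 = 129.
q_6 = 129 > 66, so the last convergent with denominator <= 66 is p_5/q_5 = 29/34.
The closest fraction with denominator <= 66 is either p_5/q_5 or the intermediate fraction (k*p_5 + p_4)/(k*q_5 + q_4) with the largest k >= 1 whose denominator stays <= 66; these approach x as k grows, and every other convergent or intermediate fraction in range is farther away.
Largest k: floor((66 - q_4)/q_5) = floor((66 - 27)/34) = 1.
That gives (1*29 + 23)/(1*34 + 27) = 52/61.
Compare the errors: |x - 29/34| = |110*34 - 29*129|/(129*34) = 1/4386, and |x - 52/61| = |110*61 - 52*129|/(129*61) = 2/7869.
Cross-multiplying, 1*7869 = 7869 < 8772 = 2*4386, so 1/4386 is smaller: the convergent 29/34 is closer to x than 52/61.

29/34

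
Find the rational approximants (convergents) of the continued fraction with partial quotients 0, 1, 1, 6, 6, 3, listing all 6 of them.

0/1, 1/1, 1/2, 7/13, 43/80, 136/253

Using the convergent recurrence p_i = a_i*p_{i-1} + p_{i-2}, q_i = a_i*q_{i-1} + q_{i-2} with p_{-2}=0, p_{-1}=1, q_{-2}=1, q_{-1}=0:
  i=0: a_0=0, p_0 = 0*1 + 0 = 0, q_0 = 0*0 + 1 = 1.
  i=1: a_1=1, p_1 = 1*0 + 1 = 1, q_1 = 1*1 + 0 = 1.
  i=2: a_2=1, p_2 = 1*1 + 0 = 1, q_2 = 1*1 + 1 = 2.
  i=3: a_3=6, p_3 = 6*1 + 1 = 7, q_3 = 6*2 + 1 = 13.
  i=4: a_4=6, p_4 = 6*7 + 1 = 43, q_4 = 6*13 + 2 = 80.
  i=5: a_5=3, p_5 = 3*43 + 7 = 136, q_5 = 3*80 + 13 = 253.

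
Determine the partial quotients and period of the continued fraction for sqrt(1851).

Write x_i = (sqrt(1851) + m_i)/d_i with (m_0, d_0) = (0, 1). a_0 = floor(sqrt(1851)) = 43, since 43^2 = 1849 <= 1851 < 1936 = 44^2.
Iterate m_{i+1} = d_i*a_i - m_i, d_{i+1} = (1851 - m_{i+1}^2)/d_i, a_{i+1} = floor((a_0 + m_{i+1})/d_{i+1}):
  m_1 = 1*43 - 0 = 43, d_1 = (1851 - 43^2)/1 = 2/1 = 2, a_1 = floor((43 + 43)/2) = 43.
  m_2 = 2*43 - 43 = 43, d_2 = (1851 - 43^2)/2 = 2/2 = 1, a_2 = floor((43 + 43)/1) = 86.
  m_3 = 1*86 - 43 = 43, d_3 = (1851 - 43^2)/1 = 2/1 = 2: (m_3, d_3) = (m_1, d_1) = (43, 2), so from here the quotients repeat a_1, a_2; the period length is 2.
Hence the expansion of sqrt(1851) is a_0 = 43 followed by the repeating block 43, 86 (period 2).

[43; (43, 86)]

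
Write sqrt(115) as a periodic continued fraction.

[10; (1, 2, 1, 1, 1, 1, 1, 2, 1, 20)]

Write x_i = (sqrt(115) + m_i)/d_i with (m_0, d_0) = (0, 1). a_0 = floor(sqrt(115)) = 10, since 10^2 = 100 <= 115 < 121 = 11^2.
Iterate m_{i+1} = d_i*a_i - m_i, d_{i+1} = (115 - m_{i+1}^2)/d_i, a_{i+1} = floor((a_0 + m_{i+1})/d_{i+1}):
  m_1 = 1*10 - 0 = 10, d_1 = (115 - 10^2)/1 = 15/1 = 15, a_1 = floor((10 + 10)/15) = 1.
  m_2 = 15*1 - 10 = 5, d_2 = (115 - 5^2)/15 = 90/15 = 6, a_2 = floor((10 + 5)/6) = 2.
  m_3 = 6*2 - 5 = 7, d_3 = (115 - 7^2)/6 = 66/6 = 11, a_3 = floor((10 + 7)/11) = 1.
  m_4 = 11*1 - 7 = 4, d_4 = (115 - 4^2)/11 = 99/11 = 9, a_4 = floor((10 + 4)/9) = 1.
  m_5 = 9*1 - 4 = 5, d_5 = (115 - 5^2)/9 = 90/9 = 10, a_5 = floor((10 + 5)/10) = 1.
  m_6 = 10*1 - 5 = 5, d_6 = (115 - 5^2)/10 = 90/10 = 9, a_6 = floor((10 + 5)/9) = 1.
  m_7 = 9*1 - 5 = 4, d_7 = (115 - 4^2)/9 = 99/9 = 11, a_7 = floor((10 + 4)/11) = 1.
  m_8 = 11*1 - 4 = 7, d_8 = (115 - 7^2)/11 = 66/11 = 6, a_8 = floor((10 + 7)/6) = 2.
  m_9 = 6*2 - 7 = 5, d_9 = (115 - 5^2)/6 = 90/6 = 15, a_9 = floor((10 + 5)/15) = 1.
  m_10 = 15*1 - 5 = 10, d_10 = (115 - 10^2)/15 = 15/15 = 1, a_10 = floor((10 + 10)/1) = 20.
  m_11 = 1*20 - 10 = 10, d_11 = (115 - 10^2)/1 = 15/1 = 15: (m_11, d_11) = (m_1, d_1) = (10, 15), so from here the quotients repeat a_1, ..., a_10; the period length is 10.
Hence the expansion of sqrt(115) is a_0 = 10 followed by the repeating block 1, 2, 1, 1, 1, 1, 1, 2, 1, 20 (period 10).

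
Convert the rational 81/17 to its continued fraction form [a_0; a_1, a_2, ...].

[4; 1, 3, 4]

Run the Euclidean algorithm on 81 and 17; the successive quotients are the partial quotients a_0, a_1, ... (each step inverts the fractional part left over by the previous one):
  81 = 4*17 + 13, so a_0 = 4.
  17 = 1*13 + 4, so a_1 = 1.
  13 = 3*4 + 1, so a_2 = 3.
  4 = 4*1 + 0, so a_3 = 4.
The remainder reaches 0 after 4 divisions, so the expansion has 4 partial quotients, read off in order.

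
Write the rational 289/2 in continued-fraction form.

[144; 2]

Run the Euclidean algorithm on 289 and 2; the successive quotients are the partial quotients a_0, a_1, ... (each step inverts the fractional part left over by the previous one):
  289 = 144*2 + 1, so a_0 = 144.
  2 = 2*1 + 0, so a_1 = 2.
The remainder reaches 0 after 2 divisions, so the expansion has 2 partial quotients, read off in order.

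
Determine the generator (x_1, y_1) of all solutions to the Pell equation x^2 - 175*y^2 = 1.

First expand sqrt(175) as a continued fraction. With x_i = (sqrt(175) + m_i)/d_i and (m_0, d_0) = (0, 1): a_0 = floor(sqrt(175)) = 13, since 13^2 = 169 <= 175 < 196 = 14^2.
Iterate m_{i+1} = d_i*a_i - m_i, d_{i+1} = (175 - m_{i+1}^2)/d_i, a_{i+1} = floor((a_0 + m_{i+1})/d_{i+1}):
  m_1 = 1*13 - 0 = 13, d_1 = (175 - 13^2)/1 = 6/1 = 6, a_1 = floor((13 + 13)/6) = 4.
  m_2 = 6*4 - 13 = 11, d_2 = (175 - 11^2)/6 = 54/6 = 9, a_2 = floor((13 + 11)/9) = 2.
  m_3 = 9*2 - 11 = 7, d_3 = (175 - 7^2)/9 = 126/9 = 14, a_3 = floor((13 + 7)/14) = 1.
  m_4 = 14*1 - 7 = 7, d_4 = (175 - 7^2)/14 = 126/14 = 9, a_4 = floor((13 + 7)/9) = 2.
  m_5 = 9*2 - 7 = 11, d_5 = (175 - 11^2)/9 = 54/9 = 6, a_5 = floor((13 + 11)/6) = 4.
  m_6 = 6*4 - 11 = 13, d_6 = (175 - 13^2)/6 = 6/6 = 1, a_6 = floor((13 + 13)/1) = 26.
  m_7 = 1*26 - 13 = 13, d_7 = (175 - 13^2)/1 = 6/1 = 6: (m_7, d_7) = (m_1, d_1) = (13, 6), so from here the quotients repeat a_1, ..., a_6; the period length is 6.
So sqrt(175) = [13; (4, 2, 1, 2, 4, 26)] with period length k = 6.
k is even, so the fundamental solution of x^2 - 175y^2 = 1 is (p_{k-1}, q_{k-1}) = (p_5, q_5); compute convergents through index 5.
Convergents (p_i = a_i*p_{i-1} + p_{i-2}, q_i = a_i*q_{i-1} + q_{i-2} with p_{-2}=0, p_{-1}=1, q_{-2}=1, q_{-1}=0):
  i=0: a_0=13, p_0 = 13*1 + 0 = 13, q_0 = 13*0 + 1 = 1.
  i=1: a_1=4, p_1 = 4*13 + 1 = 53, q_1 = 4*1 + 0 = 4.
  i=2: a_2=2, p_2 = 2*53 + 13 = 119, q_2 = 2*4 + 1 = 9.
  i=3: a_3=1, p_3 = 1*119 + 53 = 172, q_3 = 1*9 + 4 = 13.
  i=4: a_4=2, p_4 = 2*172 + 119 = 463, q_4 = 2*13 + 9 = 35.
  i=5: a_5=4, p_5 = 4*463 + 172 = 2024, q_5 = 4*35 + 13 = 153.
Check: 2024^2 - 175*153^2 = 4096576 - 4096575 = 1, so (x, y) = (2024, 153) solves the equation, and by the theorem it is the least positive solution.

(x, y) = (2024, 153)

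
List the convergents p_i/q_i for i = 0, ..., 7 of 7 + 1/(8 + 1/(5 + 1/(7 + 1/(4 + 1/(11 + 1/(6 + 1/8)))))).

Using the convergent recurrence p_i = a_i*p_{i-1} + p_{i-2}, q_i = a_i*q_{i-1} + q_{i-2} with p_{-2}=0, p_{-1}=1, q_{-2}=1, q_{-1}=0:
  i=0: a_0=7, p_0 = 7*1 + 0 = 7, q_0 = 7*0 + 1 = 1.
  i=1: a_1=8, p_1 = 8*7 + 1 = 57, q_1 = 8*1 + 0 = 8.
  i=2: a_2=5, p_2 = 5*57 + 7 = 292, q_2 = 5*8 + 1 = 41.
  i=3: a_3=7, p_3 = 7*292 + 57 = 2101, q_3 = 7*41 + 8 = 295.
  i=4: a_4=4, p_4 = 4*2101 + 292 = 8696, q_4 = 4*295 + 41 = 1221.
  i=5: a_5=11, p_5 = 11*8696 + 2101 = 97757, q_5 = 11*1221 + 295 = 13726.
  i=6: a_6=6, p_6 = 6*97757 + 8696 = 595238, q_6 = 6*13726 + 1221 = 83577.
  i=7: a_7=8, p_7 = 8*595238 + 97757 = 4859661, q_7 = 8*83577 + 13726 = 682342.

7/1, 57/8, 292/41, 2101/295, 8696/1221, 97757/13726, 595238/83577, 4859661/682342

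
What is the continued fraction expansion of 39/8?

[4; 1, 7]

Run the Euclidean algorithm on 39 and 8; the successive quotients are the partial quotients a_0, a_1, ... (each step inverts the fractional part left over by the previous one):
  39 = 4*8 + 7, so a_0 = 4.
  8 = 1*7 + 1, so a_1 = 1.
  7 = 7*1 + 0, so a_2 = 7.
The remainder reaches 0 after 3 divisions, so the expansion has 3 partial quotients, read off in order.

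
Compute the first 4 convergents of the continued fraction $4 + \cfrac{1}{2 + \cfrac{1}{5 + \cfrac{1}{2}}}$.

Using the convergent recurrence p_i = a_i*p_{i-1} + p_{i-2}, q_i = a_i*q_{i-1} + q_{i-2} with p_{-2}=0, p_{-1}=1, q_{-2}=1, q_{-1}=0:
  i=0: a_0=4, p_0 = 4*1 + 0 = 4, q_0 = 4*0 + 1 = 1.
  i=1: a_1=2, p_1 = 2*4 + 1 = 9, q_1 = 2*1 + 0 = 2.
  i=2: a_2=5, p_2 = 5*9 + 4 = 49, q_2 = 5*2 + 1 = 11.
  i=3: a_3=2, p_3 = 2*49 + 9 = 107, q_3 = 2*11 + 2 = 24.

4/1, 9/2, 49/11, 107/24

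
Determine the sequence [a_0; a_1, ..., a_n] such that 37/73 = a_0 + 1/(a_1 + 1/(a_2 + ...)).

Run the Euclidean algorithm on 37 and 73; the successive quotients are the partial quotients a_0, a_1, ... (each step inverts the fractional part left over by the previous one):
  37 = 0*73 + 37, so a_0 = 0.
  73 = 1*37 + 36, so a_1 = 1.
  37 = 1*36 + 1, so a_2 = 1.
  36 = 36*1 + 0, so a_3 = 36.
The remainder reaches 0 after 4 divisions, so the expansion has 4 partial quotients, read off in order.

[0; 1, 1, 36]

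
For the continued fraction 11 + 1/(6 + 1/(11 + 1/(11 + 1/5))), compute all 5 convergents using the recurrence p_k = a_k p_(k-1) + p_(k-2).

11/1, 67/6, 748/67, 8295/743, 42223/3782

Using the convergent recurrence p_i = a_i*p_{i-1} + p_{i-2}, q_i = a_i*q_{i-1} + q_{i-2} with p_{-2}=0, p_{-1}=1, q_{-2}=1, q_{-1}=0:
  i=0: a_0=11, p_0 = 11*1 + 0 = 11, q_0 = 11*0 + 1 = 1.
  i=1: a_1=6, p_1 = 6*11 + 1 = 67, q_1 = 6*1 + 0 = 6.
  i=2: a_2=11, p_2 = 11*67 + 11 = 748, q_2 = 11*6 + 1 = 67.
  i=3: a_3=11, p_3 = 11*748 + 67 = 8295, q_3 = 11*67 + 6 = 743.
  i=4: a_4=5, p_4 = 5*8295 + 748 = 42223, q_4 = 5*743 + 67 = 3782.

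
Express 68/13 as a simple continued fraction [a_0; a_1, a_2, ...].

Run the Euclidean algorithm on 68 and 13; the successive quotients are the partial quotients a_0, a_1, ... (each step inverts the fractional part left over by the previous one):
  68 = 5*13 + 3, so a_0 = 5.
  13 = 4*3 + 1, so a_1 = 4.
  3 = 3*1 + 0, so a_2 = 3.
The remainder reaches 0 after 3 divisions, so the expansion has 3 partial quotients, read off in order.

[5; 4, 3]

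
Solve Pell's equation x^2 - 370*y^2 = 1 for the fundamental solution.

(x, y) = (213859, 11118)

First expand sqrt(370) as a continued fraction. With x_i = (sqrt(370) + m_i)/d_i and (m_0, d_0) = (0, 1): a_0 = floor(sqrt(370)) = 19, since 19^2 = 361 <= 370 < 400 = 20^2.
Iterate m_{i+1} = d_i*a_i - m_i, d_{i+1} = (370 - m_{i+1}^2)/d_i, a_{i+1} = floor((a_0 + m_{i+1})/d_{i+1}):
  m_1 = 1*19 - 0 = 19, d_1 = (370 - 19^2)/1 = 9/1 = 9, a_1 = floor((19 + 19)/9) = 4.
  m_2 = 9*4 - 19 = 17, d_2 = (370 - 17^2)/9 = 81/9 = 9, a_2 = floor((19 + 17)/9) = 4.
  m_3 = 9*4 - 17 = 19, d_3 = (370 - 19^2)/9 = 9/9 = 1, a_3 = floor((19 + 19)/1) = 38.
  m_4 = 1*38 - 19 = 19, d_4 = (370 - 19^2)/1 = 9/1 = 9: (m_4, d_4) = (m_1, d_1) = (19, 9), so from here the quotients repeat a_1, ..., a_3; the period length is 3.
So sqrt(370) = [19; (4, 4, 38)] with period length k = 3.
k is odd, so (p_{k-1}, q_{k-1}) only solves x^2 - 370y^2 = -1 and the fundamental solution of x^2 - 370y^2 = 1 is (p_{2k-1}, q_{2k-1}) = (p_5, q_5); compute convergents through index 5, running through the period twice.
Convergents (p_i = a_i*p_{i-1} + p_{i-2}, q_i = a_i*q_{i-1} + q_{i-2} with p_{-2}=0, p_{-1}=1, q_{-2}=1, q_{-1}=0):
  i=0: a_0=19, p_0 = 19*1 + 0 = 19, q_0 = 19*0 + 1 = 1.
  i=1: a_1=4, p_1 = 4*19 + 1 = 77, q_1 = 4*1 + 0 = 4.
  i=2: a_2=4, p_2 = 4*77 + 19 = 327, q_2 = 4*4 + 1 = 17.
  i=3: a_3=38, p_3 = 38*327 + 77 = 12503, q_3 = 38*17 + 4 = 650.
  i=4: a_4=4, p_4 = 4*12503 + 327 = 50339, q_4 = 4*650 + 17 = 2617.
  i=5: a_5=4, p_5 = 4*50339 + 12503 = 213859, q_5 = 4*2617 + 650 = 11118.
Indeed p_2^2 - 370*q_2^2 = 106929 - 106930 = -1, not +1.
Check: 213859^2 - 370*11118^2 = 45735671881 - 45735671880 = 1, so (x, y) = (213859, 11118) solves the equation, and by the theorem it is the least positive solution.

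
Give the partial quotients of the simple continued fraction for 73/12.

[6; 12]

Run the Euclidean algorithm on 73 and 12; the successive quotients are the partial quotients a_0, a_1, ... (each step inverts the fractional part left over by the previous one):
  73 = 6*12 + 1, so a_0 = 6.
  12 = 12*1 + 0, so a_1 = 12.
The remainder reaches 0 after 2 divisions, so the expansion has 2 partial quotients, read off in order.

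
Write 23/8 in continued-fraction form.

[2; 1, 7]

Run the Euclidean algorithm on 23 and 8; the successive quotients are the partial quotients a_0, a_1, ... (each step inverts the fractional part left over by the previous one):
  23 = 2*8 + 7, so a_0 = 2.
  8 = 1*7 + 1, so a_1 = 1.
  7 = 7*1 + 0, so a_2 = 7.
The remainder reaches 0 after 3 divisions, so the expansion has 3 partial quotients, read off in order.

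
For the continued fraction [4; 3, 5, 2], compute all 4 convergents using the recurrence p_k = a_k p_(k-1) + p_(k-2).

4/1, 13/3, 69/16, 151/35

Using the convergent recurrence p_i = a_i*p_{i-1} + p_{i-2}, q_i = a_i*q_{i-1} + q_{i-2} with p_{-2}=0, p_{-1}=1, q_{-2}=1, q_{-1}=0:
  i=0: a_0=4, p_0 = 4*1 + 0 = 4, q_0 = 4*0 + 1 = 1.
  i=1: a_1=3, p_1 = 3*4 + 1 = 13, q_1 = 3*1 + 0 = 3.
  i=2: a_2=5, p_2 = 5*13 + 4 = 69, q_2 = 5*3 + 1 = 16.
  i=3: a_3=2, p_3 = 2*69 + 13 = 151, q_3 = 2*16 + 3 = 35.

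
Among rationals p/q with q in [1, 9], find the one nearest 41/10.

Expand x = 41/10 as a continued fraction with the Euclidean algorithm:
  41 = 4*10 + 1, so a_0 = 4.
  10 = 10*1 + 0, so a_1 = 10.
so x = [4; 10].
Convergents (p_i = a_i*p_{i-1} + p_{i-2}, q_i = a_i*q_{i-1} + q_{i-2} with p_{-2}=0, p_{-1}=1, q_{-2}=1, q_{-1}=0), until the denominator exceeds 9:
  i=0: a_0=4, p_0 = 4*1 + 0 = 4, q_0 = 4*0 + 1 = 1.
  i=1: a_1=10, p_1 = 10*4 + 1 = 41, q_1 = 10*1 + 0 = 10.
q_1 = 10 > 9, so the last convergent with denominator <= 9 is p_0/q_0 = 4/1.
The closest fraction with denominator <= 9 is either p_0/q_0 or the intermediate fraction (k*p_0 + p_{-1})/(k*q_0 + q_{-1}) with the largest k >= 1 whose denominator stays <= 9; these approach x as k grows, and every other convergent or intermediate fraction in range is farther away.
Largest k: floor((9 - q_{-1})/q_0) = floor((9 - 0)/1) = 9 (using the seeds p_{-1} = 1, q_{-1} = 0).
That gives (9*4 + 1)/(9*1 + 0) = 37/9.
Compare the errors: |x - 4/1| = |41*1 - 4*10|/(10*1) = 1/10, and |x - 37/9| = |41*9 - 37*10|/(10*9) = 1/90.
Cross-multiplying, 1*10 = 10 < 90 = 1*90, so 1/90 is smaller: the intermediate fraction 37/9 is closer to x than 4/1.

37/9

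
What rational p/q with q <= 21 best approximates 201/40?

Expand x = 201/40 as a continued fraction with the Euclidean algorithm:
  201 = 5*40 + 1, so a_0 = 5.
  40 = 40*1 + 0, so a_1 = 40.
so x = [5; 40].
Convergents (p_i = a_i*p_{i-1} + p_{i-2}, q_i = a_i*q_{i-1} + q_{i-2} with p_{-2}=0, p_{-1}=1, q_{-2}=1, q_{-1}=0), until the denominator exceeds 21:
  i=0: a_0=5, p_0 = 5*1 + 0 = 5, q_0 = 5*0 + 1 = 1.
  i=1: a_1=40, p_1 = 40*5 + 1 = 201, q_1 = 40*1 + 0 = 40.
q_1 = 40 > 21, so the last convergent with denominator <= 21 is p_0/q_0 = 5/1.
The closest fraction with denominator <= 21 is either p_0/q_0 or the intermediate fraction (k*p_0 + p_{-1})/(k*q_0 + q_{-1}) with the largest k >= 1 whose denominator stays <= 21; these approach x as k grows, and every other convergent or intermediate fraction in range is farther away.
Largest k: floor((21 - q_{-1})/q_0) = floor((21 - 0)/1) = 21 (using the seeds p_{-1} = 1, q_{-1} = 0).
That gives (21*5 + 1)/(21*1 + 0) = 106/21.
Compare the errors: |x - 5/1| = |201*1 - 5*40|/(40*1) = 1/40, and |x - 106/21| = |201*21 - 106*40|/(40*21) = 19/840.
Cross-multiplying, 19*40 = 760 < 840 = 1*840, so 19/840 is smaller: the intermediate fraction 106/21 is closer to x than 5/1.

106/21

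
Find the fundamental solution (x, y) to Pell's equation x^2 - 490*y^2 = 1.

First expand sqrt(490) as a continued fraction. With x_i = (sqrt(490) + m_i)/d_i and (m_0, d_0) = (0, 1): a_0 = floor(sqrt(490)) = 22, since 22^2 = 484 <= 490 < 529 = 23^2.
Iterate m_{i+1} = d_i*a_i - m_i, d_{i+1} = (490 - m_{i+1}^2)/d_i, a_{i+1} = floor((a_0 + m_{i+1})/d_{i+1}):
  m_1 = 1*22 - 0 = 22, d_1 = (490 - 22^2)/1 = 6/1 = 6, a_1 = floor((22 + 22)/6) = 7.
  m_2 = 6*7 - 22 = 20, d_2 = (490 - 20^2)/6 = 90/6 = 15, a_2 = floor((22 + 20)/15) = 2.
  m_3 = 15*2 - 20 = 10, d_3 = (490 - 10^2)/15 = 390/15 = 26, a_3 = floor((22 + 10)/26) = 1.
  m_4 = 26*1 - 10 = 16, d_4 = (490 - 16^2)/26 = 234/26 = 9, a_4 = floor((22 + 16)/9) = 4.
  m_5 = 9*4 - 16 = 20, d_5 = (490 - 20^2)/9 = 90/9 = 10, a_5 = floor((22 + 20)/10) = 4.
  m_6 = 10*4 - 20 = 20, d_6 = (490 - 20^2)/10 = 90/10 = 9, a_6 = floor((22 + 20)/9) = 4.
  m_7 = 9*4 - 20 = 16, d_7 = (490 - 16^2)/9 = 234/9 = 26, a_7 = floor((22 + 16)/26) = 1.
  m_8 = 26*1 - 16 = 10, d_8 = (490 - 10^2)/26 = 390/26 = 15, a_8 = floor((22 + 10)/15) = 2.
  m_9 = 15*2 - 10 = 20, d_9 = (490 - 20^2)/15 = 90/15 = 6, a_9 = floor((22 + 20)/6) = 7.
  m_10 = 6*7 - 20 = 22, d_10 = (490 - 22^2)/6 = 6/6 = 1, a_10 = floor((22 + 22)/1) = 44.
  m_11 = 1*44 - 22 = 22, d_11 = (490 - 22^2)/1 = 6/1 = 6: (m_11, d_11) = (m_1, d_1) = (22, 6), so from here the quotients repeat a_1, ..., a_10; the period length is 10.
So sqrt(490) = [22; (7, 2, 1, 4, 4, 4, 1, 2, 7, 44)] with period length k = 10.
k is even, so the fundamental solution of x^2 - 490y^2 = 1 is (p_{k-1}, q_{k-1}) = (p_9, q_9); compute convergents through index 9.
Convergents (p_i = a_i*p_{i-1} + p_{i-2}, q_i = a_i*q_{i-1} + q_{i-2} with p_{-2}=0, p_{-1}=1, q_{-2}=1, q_{-1}=0):
  i=0: a_0=22, p_0 = 22*1 + 0 = 22, q_0 = 22*0 + 1 = 1.
  i=1: a_1=7, p_1 = 7*22 + 1 = 155, q_1 = 7*1 + 0 = 7.
  i=2: a_2=2, p_2 = 2*155 + 22 = 332, q_2 = 2*7 + 1 = 15.
  i=3: a_3=1, p_3 = 1*332 + 155 = 487, q_3 = 1*15 + 7 = 22.
  i=4: a_4=4, p_4 = 4*487 + 332 = 2280, q_4 = 4*22 + 15 = 103.
  i=5: a_5=4, p_5 = 4*2280 + 487 = 9607, q_5 = 4*103 + 22 = 434.
  i=6: a_6=4, p_6 = 4*9607 + 2280 = 40708, q_6 = 4*434 + 103 = 1839.
  i=7: a_7=1, p_7 = 1*40708 + 9607 = 50315, q_7 = 1*1839 + 434 = 2273.
  i=8: a_8=2, p_8 = 2*50315 + 40708 = 141338, q_8 = 2*2273 + 1839 = 6385.
  i=9: a_9=7, p_9 = 7*141338 + 50315 = 1039681, q_9 = 7*6385 + 2273 = 46968.
Check: 1039681^2 - 490*46968^2 = 1080936581761 - 1080936581760 = 1, so (x, y) = (1039681, 46968) solves the equation, and by the theorem it is the least positive solution.

(x, y) = (1039681, 46968)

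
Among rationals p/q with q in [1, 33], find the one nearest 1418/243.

Expand x = 1418/243 as a continued fraction with the Euclidean algorithm:
  1418 = 5*243 + 203, so a_0 = 5.
  243 = 1*203 + 40, so a_1 = 1.
  203 = 5*40 + 3, so a_2 = 5.
  40 = 13*3 + 1, so a_3 = 13.
  3 = 3*1 + 0, so a_4 = 3.
so x = [5; 1, 5, 13, 3].
Convergents (p_i = a_i*p_{i-1} + p_{i-2}, q_i = a_i*q_{i-1} + q_{i-2} with p_{-2}=0, p_{-1}=1, q_{-2}=1, q_{-1}=0), until the denominator exceeds 33:
  i=0: a_0=5, p_0 = 5*1 + 0 = 5, q_0 = 5*0 + 1 = 1.
  i=1: a_1=1, p_1 = 1*5 + 1 = 6, q_1 = 1*1 + 0 = 1.
  i=2: a_2=5, p_2 = 5*6 + 5 = 35, q_2 = 5*1 + 1 = 6.
  i=3: a_3=13, p_3 = 13*35 + 6 = 461, q_3 = 13*6 + 1 = 79.
q_3 = 79 > 33, so the last convergent with denominator <= 33 is p_2/q_2 = 35/6.
The closest fraction with denominator <= 33 is either p_2/q_2 or the intermediate fraction (k*p_2 + p_1)/(k*q_2 + q_1) with the largest k >= 1 whose denominator stays <= 33; these approach x as k grows, and every other convergent or intermediate fraction in range is farther away.
Largest k: floor((33 - q_1)/q_2) = floor((33 - 1)/6) = 5.
That gives (5*35 + 6)/(5*6 + 1) = 181/31.
Compare the errors: |x - 35/6| = |1418*6 - 35*243|/(243*6) = 3/1458, and |x - 181/31| = |1418*31 - 181*243|/(243*31) = 25/7533.
Cross-multiplying, 3*7533 = 22599 < 36450 = 25*1458, so 3/1458 is smaller: the convergent 35/6 is closer to x than 181/31.

35/6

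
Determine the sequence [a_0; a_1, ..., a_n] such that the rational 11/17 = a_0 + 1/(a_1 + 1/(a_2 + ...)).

Run the Euclidean algorithm on 11 and 17; the successive quotients are the partial quotients a_0, a_1, ... (each step inverts the fractional part left over by the previous one):
  11 = 0*17 + 11, so a_0 = 0.
  17 = 1*11 + 6, so a_1 = 1.
  11 = 1*6 + 5, so a_2 = 1.
  6 = 1*5 + 1, so a_3 = 1.
  5 = 5*1 + 0, so a_4 = 5.
The remainder reaches 0 after 5 divisions, so the expansion has 5 partial quotients, read off in order.

[0; 1, 1, 1, 5]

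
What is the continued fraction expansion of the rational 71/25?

Run the Euclidean algorithm on 71 and 25; the successive quotients are the partial quotients a_0, a_1, ... (each step inverts the fractional part left over by the previous one):
  71 = 2*25 + 21, so a_0 = 2.
  25 = 1*21 + 4, so a_1 = 1.
  21 = 5*4 + 1, so a_2 = 5.
  4 = 4*1 + 0, so a_3 = 4.
The remainder reaches 0 after 4 divisions, so the expansion has 4 partial quotients, read off in order.

[2; 1, 5, 4]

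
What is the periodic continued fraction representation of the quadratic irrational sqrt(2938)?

Write x_i = (sqrt(2938) + m_i)/d_i with (m_0, d_0) = (0, 1). a_0 = floor(sqrt(2938)) = 54, since 54^2 = 2916 <= 2938 < 3025 = 55^2.
Iterate m_{i+1} = d_i*a_i - m_i, d_{i+1} = (2938 - m_{i+1}^2)/d_i, a_{i+1} = floor((a_0 + m_{i+1})/d_{i+1}):
  m_1 = 1*54 - 0 = 54, d_1 = (2938 - 54^2)/1 = 22/1 = 22, a_1 = floor((54 + 54)/22) = 4.
  m_2 = 22*4 - 54 = 34, d_2 = (2938 - 34^2)/22 = 1782/22 = 81, a_2 = floor((54 + 34)/81) = 1.
  m_3 = 81*1 - 34 = 47, d_3 = (2938 - 47^2)/81 = 729/81 = 9, a_3 = floor((54 + 47)/9) = 11.
  m_4 = 9*11 - 47 = 52, d_4 = (2938 - 52^2)/9 = 234/9 = 26, a_4 = floor((54 + 52)/26) = 4.
  m_5 = 26*4 - 52 = 52, d_5 = (2938 - 52^2)/26 = 234/26 = 9, a_5 = floor((54 + 52)/9) = 11.
  m_6 = 9*11 - 52 = 47, d_6 = (2938 - 47^2)/9 = 729/9 = 81, a_6 = floor((54 + 47)/81) = 1.
  m_7 = 81*1 - 47 = 34, d_7 = (2938 - 34^2)/81 = 1782/81 = 22, a_7 = floor((54 + 34)/22) = 4.
  m_8 = 22*4 - 34 = 54, d_8 = (2938 - 54^2)/22 = 22/22 = 1, a_8 = floor((54 + 54)/1) = 108.
  m_9 = 1*108 - 54 = 54, d_9 = (2938 - 54^2)/1 = 22/1 = 22: (m_9, d_9) = (m_1, d_1) = (54, 22), so from here the quotients repeat a_1, ..., a_8; the period length is 8.
Hence the expansion of sqrt(2938) is a_0 = 54 followed by the repeating block 4, 1, 11, 4, 11, 1, 4, 108 (period 8).

[54; (4, 1, 11, 4, 11, 1, 4, 108)]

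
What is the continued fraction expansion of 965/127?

Run the Euclidean algorithm on 965 and 127; the successive quotients are the partial quotients a_0, a_1, ... (each step inverts the fractional part left over by the previous one):
  965 = 7*127 + 76, so a_0 = 7.
  127 = 1*76 + 51, so a_1 = 1.
  76 = 1*51 + 25, so a_2 = 1.
  51 = 2*25 + 1, so a_3 = 2.
  25 = 25*1 + 0, so a_4 = 25.
The remainder reaches 0 after 5 divisions, so the expansion has 5 partial quotients, read off in order.

[7; 1, 1, 2, 25]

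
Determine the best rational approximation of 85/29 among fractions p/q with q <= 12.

Expand x = 85/29 as a continued fraction with the Euclidean algorithm:
  85 = 2*29 + 27, so a_0 = 2.
  29 = 1*27 + 2, so a_1 = 1.
  27 = 13*2 + 1, so a_2 = 13.
  2 = 2*1 + 0, so a_3 = 2.
so x = [2; 1, 13, 2].
Convergents (p_i = a_i*p_{i-1} + p_{i-2}, q_i = a_i*q_{i-1} + q_{i-2} with p_{-2}=0, p_{-1}=1, q_{-2}=1, q_{-1}=0), until the denominator exceeds 12:
  i=0: a_0=2, p_0 = 2*1 + 0 = 2, q_0 = 2*0 + 1 = 1.
  i=1: a_1=1, p_1 = 1*2 + 1 = 3, q_1 = 1*1 + 0 = 1.
  i=2: a_2=13, p_2 = 13*3 + 2 = 41, q_2 = 13*1 + 1 = 14.
q_2 = 14 > 12, so the last convergent with denominator <= 12 is p_1/q_1 = 3/1.
The closest fraction with denominator <= 12 is either p_1/q_1 or the intermediate fraction (k*p_1 + p_0)/(k*q_1 + q_0) with the largest k >= 1 whose denominator stays <= 12; these approach x as k grows, and every other convergent or intermediate fraction in range is farther away.
Largest k: floor((12 - q_0)/q_1) = floor((12 - 1)/1) = 11.
That gives (11*3 + 2)/(11*1 + 1) = 35/12.
Compare the errors: |x - 3/1| = |85*1 - 3*29|/(29*1) = 2/29, and |x - 35/12| = |85*12 - 35*29|/(29*12) = 5/348.
Cross-multiplying, 5*29 = 145 < 696 = 2*348, so 5/348 is smaller: the intermediate fraction 35/12 is closer to x than 3/1.

35/12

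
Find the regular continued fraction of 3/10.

Run the Euclidean algorithm on 3 and 10; the successive quotients are the partial quotients a_0, a_1, ... (each step inverts the fractional part left over by the previous one):
  3 = 0*10 + 3, so a_0 = 0.
  10 = 3*3 + 1, so a_1 = 3.
  3 = 3*1 + 0, so a_2 = 3.
The remainder reaches 0 after 3 divisions, so the expansion has 3 partial quotients, read off in order.

[0; 3, 3]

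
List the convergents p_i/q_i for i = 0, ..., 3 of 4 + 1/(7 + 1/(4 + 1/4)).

Using the convergent recurrence p_i = a_i*p_{i-1} + p_{i-2}, q_i = a_i*q_{i-1} + q_{i-2} with p_{-2}=0, p_{-1}=1, q_{-2}=1, q_{-1}=0:
  i=0: a_0=4, p_0 = 4*1 + 0 = 4, q_0 = 4*0 + 1 = 1.
  i=1: a_1=7, p_1 = 7*4 + 1 = 29, q_1 = 7*1 + 0 = 7.
  i=2: a_2=4, p_2 = 4*29 + 4 = 120, q_2 = 4*7 + 1 = 29.
  i=3: a_3=4, p_3 = 4*120 + 29 = 509, q_3 = 4*29 + 7 = 123.

4/1, 29/7, 120/29, 509/123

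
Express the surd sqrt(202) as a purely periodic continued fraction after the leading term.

Write x_i = (sqrt(202) + m_i)/d_i with (m_0, d_0) = (0, 1). a_0 = floor(sqrt(202)) = 14, since 14^2 = 196 <= 202 < 225 = 15^2.
Iterate m_{i+1} = d_i*a_i - m_i, d_{i+1} = (202 - m_{i+1}^2)/d_i, a_{i+1} = floor((a_0 + m_{i+1})/d_{i+1}):
  m_1 = 1*14 - 0 = 14, d_1 = (202 - 14^2)/1 = 6/1 = 6, a_1 = floor((14 + 14)/6) = 4.
  m_2 = 6*4 - 14 = 10, d_2 = (202 - 10^2)/6 = 102/6 = 17, a_2 = floor((14 + 10)/17) = 1.
  m_3 = 17*1 - 10 = 7, d_3 = (202 - 7^2)/17 = 153/17 = 9, a_3 = floor((14 + 7)/9) = 2.
  m_4 = 9*2 - 7 = 11, d_4 = (202 - 11^2)/9 = 81/9 = 9, a_4 = floor((14 + 11)/9) = 2.
  m_5 = 9*2 - 11 = 7, d_5 = (202 - 7^2)/9 = 153/9 = 17, a_5 = floor((14 + 7)/17) = 1.
  m_6 = 17*1 - 7 = 10, d_6 = (202 - 10^2)/17 = 102/17 = 6, a_6 = floor((14 + 10)/6) = 4.
  m_7 = 6*4 - 10 = 14, d_7 = (202 - 14^2)/6 = 6/6 = 1, a_7 = floor((14 + 14)/1) = 28.
  m_8 = 1*28 - 14 = 14, d_8 = (202 - 14^2)/1 = 6/1 = 6: (m_8, d_8) = (m_1, d_1) = (14, 6), so from here the quotients repeat a_1, ..., a_7; the period length is 7.
Hence the expansion of sqrt(202) is a_0 = 14 followed by the repeating block 4, 1, 2, 2, 1, 4, 28 (period 7).

[14; (4, 1, 2, 2, 1, 4, 28)]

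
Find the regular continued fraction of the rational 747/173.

[4; 3, 6, 1, 7]

Run the Euclidean algorithm on 747 and 173; the successive quotients are the partial quotients a_0, a_1, ... (each step inverts the fractional part left over by the previous one):
  747 = 4*173 + 55, so a_0 = 4.
  173 = 3*55 + 8, so a_1 = 3.
  55 = 6*8 + 7, so a_2 = 6.
  8 = 1*7 + 1, so a_3 = 1.
  7 = 7*1 + 0, so a_4 = 7.
The remainder reaches 0 after 5 divisions, so the expansion has 5 partial quotients, read off in order.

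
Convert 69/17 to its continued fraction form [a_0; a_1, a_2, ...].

[4; 17]

Run the Euclidean algorithm on 69 and 17; the successive quotients are the partial quotients a_0, a_1, ... (each step inverts the fractional part left over by the previous one):
  69 = 4*17 + 1, so a_0 = 4.
  17 = 17*1 + 0, so a_1 = 17.
The remainder reaches 0 after 2 divisions, so the expansion has 2 partial quotients, read off in order.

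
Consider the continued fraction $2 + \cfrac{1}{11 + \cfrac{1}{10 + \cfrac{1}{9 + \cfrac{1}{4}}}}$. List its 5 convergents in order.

2/1, 23/11, 232/111, 2111/1010, 8676/4151

Using the convergent recurrence p_i = a_i*p_{i-1} + p_{i-2}, q_i = a_i*q_{i-1} + q_{i-2} with p_{-2}=0, p_{-1}=1, q_{-2}=1, q_{-1}=0:
  i=0: a_0=2, p_0 = 2*1 + 0 = 2, q_0 = 2*0 + 1 = 1.
  i=1: a_1=11, p_1 = 11*2 + 1 = 23, q_1 = 11*1 + 0 = 11.
  i=2: a_2=10, p_2 = 10*23 + 2 = 232, q_2 = 10*11 + 1 = 111.
  i=3: a_3=9, p_3 = 9*232 + 23 = 2111, q_3 = 9*111 + 11 = 1010.
  i=4: a_4=4, p_4 = 4*2111 + 232 = 8676, q_4 = 4*1010 + 111 = 4151.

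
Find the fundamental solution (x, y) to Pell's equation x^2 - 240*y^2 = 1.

(x, y) = (31, 2)

First expand sqrt(240) as a continued fraction. With x_i = (sqrt(240) + m_i)/d_i and (m_0, d_0) = (0, 1): a_0 = floor(sqrt(240)) = 15, since 15^2 = 225 <= 240 < 256 = 16^2.
Iterate m_{i+1} = d_i*a_i - m_i, d_{i+1} = (240 - m_{i+1}^2)/d_i, a_{i+1} = floor((a_0 + m_{i+1})/d_{i+1}):
  m_1 = 1*15 - 0 = 15, d_1 = (240 - 15^2)/1 = 15/1 = 15, a_1 = floor((15 + 15)/15) = 2.
  m_2 = 15*2 - 15 = 15, d_2 = (240 - 15^2)/15 = 15/15 = 1, a_2 = floor((15 + 15)/1) = 30.
  m_3 = 1*30 - 15 = 15, d_3 = (240 - 15^2)/1 = 15/1 = 15: (m_3, d_3) = (m_1, d_1) = (15, 15), so from here the quotients repeat a_1, a_2; the period length is 2.
So sqrt(240) = [15; (2, 30)] with period length k = 2.
k is even, so the fundamental solution of x^2 - 240y^2 = 1 is (p_{k-1}, q_{k-1}) = (p_1, q_1); compute convergents through index 1.
Convergents (p_i = a_i*p_{i-1} + p_{i-2}, q_i = a_i*q_{i-1} + q_{i-2} with p_{-2}=0, p_{-1}=1, q_{-2}=1, q_{-1}=0):
  i=0: a_0=15, p_0 = 15*1 + 0 = 15, q_0 = 15*0 + 1 = 1.
  i=1: a_1=2, p_1 = 2*15 + 1 = 31, q_1 = 2*1 + 0 = 2.
Check: 31^2 - 240*2^2 = 961 - 960 = 1, so (x, y) = (31, 2) solves the equation, and by the theorem it is the least positive solution.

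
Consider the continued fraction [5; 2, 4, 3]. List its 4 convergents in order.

5/1, 11/2, 49/9, 158/29

Using the convergent recurrence p_i = a_i*p_{i-1} + p_{i-2}, q_i = a_i*q_{i-1} + q_{i-2} with p_{-2}=0, p_{-1}=1, q_{-2}=1, q_{-1}=0:
  i=0: a_0=5, p_0 = 5*1 + 0 = 5, q_0 = 5*0 + 1 = 1.
  i=1: a_1=2, p_1 = 2*5 + 1 = 11, q_1 = 2*1 + 0 = 2.
  i=2: a_2=4, p_2 = 4*11 + 5 = 49, q_2 = 4*2 + 1 = 9.
  i=3: a_3=3, p_3 = 3*49 + 11 = 158, q_3 = 3*9 + 2 = 29.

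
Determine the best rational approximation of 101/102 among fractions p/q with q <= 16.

1/1

Expand x = 101/102 as a continued fraction with the Euclidean algorithm:
  101 = 0*102 + 101, so a_0 = 0.
  102 = 1*101 + 1, so a_1 = 1.
  101 = 101*1 + 0, so a_2 = 101.
so x = [0; 1, 101].
Convergents (p_i = a_i*p_{i-1} + p_{i-2}, q_i = a_i*q_{i-1} + q_{i-2} with p_{-2}=0, p_{-1}=1, q_{-2}=1, q_{-1}=0), until the denominator exceeds 16:
  i=0: a_0=0, p_0 = 0*1 + 0 = 0, q_0 = 0*0 + 1 = 1.
  i=1: a_1=1, p_1 = 1*0 + 1 = 1, q_1 = 1*1 + 0 = 1.
  i=2: a_2=101, p_2 = 101*1 + 0 = 101, q_2 = 101*1 + 1 = 102.
q_2 = 102 > 16, so the last convergent with denominator <= 16 is p_1/q_1 = 1/1.
The closest fraction with denominator <= 16 is either p_1/q_1 or the intermediate fraction (k*p_1 + p_0)/(k*q_1 + q_0) with the largest k >= 1 whose denominator stays <= 16; these approach x as k grows, and every other convergent or intermediate fraction in range is farther away.
Largest k: floor((16 - q_0)/q_1) = floor((16 - 1)/1) = 15.
That gives (15*1 + 0)/(15*1 + 1) = 15/16.
Compare the errors: |x - 1/1| = |101*1 - 1*102|/(102*1) = 1/102, and |x - 15/16| = |101*16 - 15*102|/(102*16) = 86/1632.
Cross-multiplying, 1*1632 = 1632 < 8772 = 86*102, so 1/102 is smaller: the convergent 1/1 is closer to x than 15/16.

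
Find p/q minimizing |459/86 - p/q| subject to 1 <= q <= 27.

16/3

Expand x = 459/86 as a continued fraction with the Euclidean algorithm:
  459 = 5*86 + 29, so a_0 = 5.
  86 = 2*29 + 28, so a_1 = 2.
  29 = 1*28 + 1, so a_2 = 1.
  28 = 28*1 + 0, so a_3 = 28.
so x = [5; 2, 1, 28].
Convergents (p_i = a_i*p_{i-1} + p_{i-2}, q_i = a_i*q_{i-1} + q_{i-2} with p_{-2}=0, p_{-1}=1, q_{-2}=1, q_{-1}=0), until the denominator exceeds 27:
  i=0: a_0=5, p_0 = 5*1 + 0 = 5, q_0 = 5*0 + 1 = 1.
  i=1: a_1=2, p_1 = 2*5 + 1 = 11, q_1 = 2*1 + 0 = 2.
  i=2: a_2=1, p_2 = 1*11 + 5 = 16, q_2 = 1*2 + 1 = 3.
  i=3: a_3=28, p_3 = 28*16 + 11 = 459, q_3 = 28*3 + 2 = 86.
q_3 = 86 > 27, so the last convergent with denominator <= 27 is p_2/q_2 = 16/3.
The closest fraction with denominator <= 27 is either p_2/q_2 or the intermediate fraction (k*p_2 + p_1)/(k*q_2 + q_1) with the largest k >= 1 whose denominator stays <= 27; these approach x as k grows, and every other convergent or intermediate fraction in range is farther away.
Largest k: floor((27 - q_1)/q_2) = floor((27 - 2)/3) = 8.
That gives (8*16 + 11)/(8*3 + 2) = 139/26.
Compare the errors: |x - 16/3| = |459*3 - 16*86|/(86*3) = 1/258, and |x - 139/26| = |459*26 - 139*86|/(86*26) = 20/2236.
Cross-multiplying, 1*2236 = 2236 < 5160 = 20*258, so 1/258 is smaller: the convergent 16/3 is closer to x than 139/26.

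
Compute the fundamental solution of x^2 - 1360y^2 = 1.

(x, y) = (285769, 7749)

First expand sqrt(1360) as a continued fraction. With x_i = (sqrt(1360) + m_i)/d_i and (m_0, d_0) = (0, 1): a_0 = floor(sqrt(1360)) = 36, since 36^2 = 1296 <= 1360 < 1369 = 37^2.
Iterate m_{i+1} = d_i*a_i - m_i, d_{i+1} = (1360 - m_{i+1}^2)/d_i, a_{i+1} = floor((a_0 + m_{i+1})/d_{i+1}):
  m_1 = 1*36 - 0 = 36, d_1 = (1360 - 36^2)/1 = 64/1 = 64, a_1 = floor((36 + 36)/64) = 1.
  m_2 = 64*1 - 36 = 28, d_2 = (1360 - 28^2)/64 = 576/64 = 9, a_2 = floor((36 + 28)/9) = 7.
  m_3 = 9*7 - 28 = 35, d_3 = (1360 - 35^2)/9 = 135/9 = 15, a_3 = floor((36 + 35)/15) = 4.
  m_4 = 15*4 - 35 = 25, d_4 = (1360 - 25^2)/15 = 735/15 = 49, a_4 = floor((36 + 25)/49) = 1.
  m_5 = 49*1 - 25 = 24, d_5 = (1360 - 24^2)/49 = 784/49 = 16, a_5 = floor((36 + 24)/16) = 3.
  m_6 = 16*3 - 24 = 24, d_6 = (1360 - 24^2)/16 = 784/16 = 49, a_6 = floor((36 + 24)/49) = 1.
  m_7 = 49*1 - 24 = 25, d_7 = (1360 - 25^2)/49 = 735/49 = 15, a_7 = floor((36 + 25)/15) = 4.
  m_8 = 15*4 - 25 = 35, d_8 = (1360 - 35^2)/15 = 135/15 = 9, a_8 = floor((36 + 35)/9) = 7.
  m_9 = 9*7 - 35 = 28, d_9 = (1360 - 28^2)/9 = 576/9 = 64, a_9 = floor((36 + 28)/64) = 1.
  m_10 = 64*1 - 28 = 36, d_10 = (1360 - 36^2)/64 = 64/64 = 1, a_10 = floor((36 + 36)/1) = 72.
  m_11 = 1*72 - 36 = 36, d_11 = (1360 - 36^2)/1 = 64/1 = 64: (m_11, d_11) = (m_1, d_1) = (36, 64), so from here the quotients repeat a_1, ..., a_10; the period length is 10.
So sqrt(1360) = [36; (1, 7, 4, 1, 3, 1, 4, 7, 1, 72)] with period length k = 10.
k is even, so the fundamental solution of x^2 - 1360y^2 = 1 is (p_{k-1}, q_{k-1}) = (p_9, q_9); compute convergents through index 9.
Convergents (p_i = a_i*p_{i-1} + p_{i-2}, q_i = a_i*q_{i-1} + q_{i-2} with p_{-2}=0, p_{-1}=1, q_{-2}=1, q_{-1}=0):
  i=0: a_0=36, p_0 = 36*1 + 0 = 36, q_0 = 36*0 + 1 = 1.
  i=1: a_1=1, p_1 = 1*36 + 1 = 37, q_1 = 1*1 + 0 = 1.
  i=2: a_2=7, p_2 = 7*37 + 36 = 295, q_2 = 7*1 + 1 = 8.
  i=3: a_3=4, p_3 = 4*295 + 37 = 1217, q_3 = 4*8 + 1 = 33.
  i=4: a_4=1, p_4 = 1*1217 + 295 = 1512, q_4 = 1*33 + 8 = 41.
  i=5: a_5=3, p_5 = 3*1512 + 1217 = 5753, q_5 = 3*41 + 33 = 156.
  i=6: a_6=1, p_6 = 1*5753 + 1512 = 7265, q_6 = 1*156 + 41 = 197.
  i=7: a_7=4, p_7 = 4*7265 + 5753 = 34813, q_7 = 4*197 + 156 = 944.
  i=8: a_8=7, p_8 = 7*34813 + 7265 = 250956, q_8 = 7*944 + 197 = 6805.
  i=9: a_9=1, p_9 = 1*250956 + 34813 = 285769, q_9 = 1*6805 + 944 = 7749.
Check: 285769^2 - 1360*7749^2 = 81663921361 - 81663921360 = 1, so (x, y) = (285769, 7749) solves the equation, and by the theorem it is the least positive solution.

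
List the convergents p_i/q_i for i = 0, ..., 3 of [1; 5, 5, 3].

Using the convergent recurrence p_i = a_i*p_{i-1} + p_{i-2}, q_i = a_i*q_{i-1} + q_{i-2} with p_{-2}=0, p_{-1}=1, q_{-2}=1, q_{-1}=0:
  i=0: a_0=1, p_0 = 1*1 + 0 = 1, q_0 = 1*0 + 1 = 1.
  i=1: a_1=5, p_1 = 5*1 + 1 = 6, q_1 = 5*1 + 0 = 5.
  i=2: a_2=5, p_2 = 5*6 + 1 = 31, q_2 = 5*5 + 1 = 26.
  i=3: a_3=3, p_3 = 3*31 + 6 = 99, q_3 = 3*26 + 5 = 83.

1/1, 6/5, 31/26, 99/83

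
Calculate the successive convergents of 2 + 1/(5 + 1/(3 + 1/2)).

Using the convergent recurrence p_i = a_i*p_{i-1} + p_{i-2}, q_i = a_i*q_{i-1} + q_{i-2} with p_{-2}=0, p_{-1}=1, q_{-2}=1, q_{-1}=0:
  i=0: a_0=2, p_0 = 2*1 + 0 = 2, q_0 = 2*0 + 1 = 1.
  i=1: a_1=5, p_1 = 5*2 + 1 = 11, q_1 = 5*1 + 0 = 5.
  i=2: a_2=3, p_2 = 3*11 + 2 = 35, q_2 = 3*5 + 1 = 16.
  i=3: a_3=2, p_3 = 2*35 + 11 = 81, q_3 = 2*16 + 5 = 37.

2/1, 11/5, 35/16, 81/37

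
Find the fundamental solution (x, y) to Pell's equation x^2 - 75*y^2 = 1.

(x, y) = (26, 3)

First expand sqrt(75) as a continued fraction. With x_i = (sqrt(75) + m_i)/d_i and (m_0, d_0) = (0, 1): a_0 = floor(sqrt(75)) = 8, since 8^2 = 64 <= 75 < 81 = 9^2.
Iterate m_{i+1} = d_i*a_i - m_i, d_{i+1} = (75 - m_{i+1}^2)/d_i, a_{i+1} = floor((a_0 + m_{i+1})/d_{i+1}):
  m_1 = 1*8 - 0 = 8, d_1 = (75 - 8^2)/1 = 11/1 = 11, a_1 = floor((8 + 8)/11) = 1.
  m_2 = 11*1 - 8 = 3, d_2 = (75 - 3^2)/11 = 66/11 = 6, a_2 = floor((8 + 3)/6) = 1.
  m_3 = 6*1 - 3 = 3, d_3 = (75 - 3^2)/6 = 66/6 = 11, a_3 = floor((8 + 3)/11) = 1.
  m_4 = 11*1 - 3 = 8, d_4 = (75 - 8^2)/11 = 11/11 = 1, a_4 = floor((8 + 8)/1) = 16.
  m_5 = 1*16 - 8 = 8, d_5 = (75 - 8^2)/1 = 11/1 = 11: (m_5, d_5) = (m_1, d_1) = (8, 11), so from here the quotients repeat a_1, ..., a_4; the period length is 4.
So sqrt(75) = [8; (1, 1, 1, 16)] with period length k = 4.
k is even, so the fundamental solution of x^2 - 75y^2 = 1 is (p_{k-1}, q_{k-1}) = (p_3, q_3); compute convergents through index 3.
Convergents (p_i = a_i*p_{i-1} + p_{i-2}, q_i = a_i*q_{i-1} + q_{i-2} with p_{-2}=0, p_{-1}=1, q_{-2}=1, q_{-1}=0):
  i=0: a_0=8, p_0 = 8*1 + 0 = 8, q_0 = 8*0 + 1 = 1.
  i=1: a_1=1, p_1 = 1*8 + 1 = 9, q_1 = 1*1 + 0 = 1.
  i=2: a_2=1, p_2 = 1*9 + 8 = 17, q_2 = 1*1 + 1 = 2.
  i=3: a_3=1, p_3 = 1*17 + 9 = 26, q_3 = 1*2 + 1 = 3.
Check: 26^2 - 75*3^2 = 676 - 675 = 1, so (x, y) = (26, 3) solves the equation, and by the theorem it is the least positive solution.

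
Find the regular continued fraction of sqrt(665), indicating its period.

Write x_i = (sqrt(665) + m_i)/d_i with (m_0, d_0) = (0, 1). a_0 = floor(sqrt(665)) = 25, since 25^2 = 625 <= 665 < 676 = 26^2.
Iterate m_{i+1} = d_i*a_i - m_i, d_{i+1} = (665 - m_{i+1}^2)/d_i, a_{i+1} = floor((a_0 + m_{i+1})/d_{i+1}):
  m_1 = 1*25 - 0 = 25, d_1 = (665 - 25^2)/1 = 40/1 = 40, a_1 = floor((25 + 25)/40) = 1.
  m_2 = 40*1 - 25 = 15, d_2 = (665 - 15^2)/40 = 440/40 = 11, a_2 = floor((25 + 15)/11) = 3.
  m_3 = 11*3 - 15 = 18, d_3 = (665 - 18^2)/11 = 341/11 = 31, a_3 = floor((25 + 18)/31) = 1.
  m_4 = 31*1 - 18 = 13, d_4 = (665 - 13^2)/31 = 496/31 = 16, a_4 = floor((25 + 13)/16) = 2.
  m_5 = 16*2 - 13 = 19, d_5 = (665 - 19^2)/16 = 304/16 = 19, a_5 = floor((25 + 19)/19) = 2.
  m_6 = 19*2 - 19 = 19, d_6 = (665 - 19^2)/19 = 304/19 = 16, a_6 = floor((25 + 19)/16) = 2.
  m_7 = 16*2 - 19 = 13, d_7 = (665 - 13^2)/16 = 496/16 = 31, a_7 = floor((25 + 13)/31) = 1.
  m_8 = 31*1 - 13 = 18, d_8 = (665 - 18^2)/31 = 341/31 = 11, a_8 = floor((25 + 18)/11) = 3.
  m_9 = 11*3 - 18 = 15, d_9 = (665 - 15^2)/11 = 440/11 = 40, a_9 = floor((25 + 15)/40) = 1.
  m_10 = 40*1 - 15 = 25, d_10 = (665 - 25^2)/40 = 40/40 = 1, a_10 = floor((25 + 25)/1) = 50.
  m_11 = 1*50 - 25 = 25, d_11 = (665 - 25^2)/1 = 40/1 = 40: (m_11, d_11) = (m_1, d_1) = (25, 40), so from here the quotients repeat a_1, ..., a_10; the period length is 10.
Hence the expansion of sqrt(665) is a_0 = 25 followed by the repeating block 1, 3, 1, 2, 2, 2, 1, 3, 1, 50 (period 10).

[25; (1, 3, 1, 2, 2, 2, 1, 3, 1, 50)]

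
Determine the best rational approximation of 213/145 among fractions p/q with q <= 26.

25/17

Expand x = 213/145 as a continued fraction with the Euclidean algorithm:
  213 = 1*145 + 68, so a_0 = 1.
  145 = 2*68 + 9, so a_1 = 2.
  68 = 7*9 + 5, so a_2 = 7.
  9 = 1*5 + 4, so a_3 = 1.
  5 = 1*4 + 1, so a_4 = 1.
  4 = 4*1 + 0, so a_5 = 4.
so x = [1; 2, 7, 1, 1, 4].
Convergents (p_i = a_i*p_{i-1} + p_{i-2}, q_i = a_i*q_{i-1} + q_{i-2} with p_{-2}=0, p_{-1}=1, q_{-2}=1, q_{-1}=0), until the denominator exceeds 26:
  i=0: a_0=1, p_0 = 1*1 + 0 = 1, q_0 = 1*0 + 1 = 1.
  i=1: a_1=2, p_1 = 2*1 + 1 = 3, q_1 = 2*1 + 0 = 2.
  i=2: a_2=7, p_2 = 7*3 + 1 = 22, q_2 = 7*2 + 1 = 15.
  i=3: a_3=1, p_3 = 1*22 + 3 = 25, q_3 = 1*15 + 2 = 17.
  i=4: a_4=1, p_4 = 1*25 + 22 = 47, q_4 = 1*17 + 15 = 32.
q_4 = 32 > 26, so the last convergent with denominator <= 26 is p_3/q_3 = 25/17.
The closest fraction with denominator <= 26 is either p_3/q_3 or the intermediate fraction (k*p_3 + p_2)/(k*q_3 + q_2) with the largest k >= 1 whose denominator stays <= 26; these approach x as k grows, and every other convergent or intermediate fraction in range is farther away.
Largest k: floor((26 - q_2)/q_3) = floor((26 - 15)/17) = 0.
Since k = 0, no intermediate fraction beyond p_3/q_3 has denominator <= 26, so the convergent 25/17 is the closest (its error is |213*17 - 25*145|/(145*17) = 4/2465).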